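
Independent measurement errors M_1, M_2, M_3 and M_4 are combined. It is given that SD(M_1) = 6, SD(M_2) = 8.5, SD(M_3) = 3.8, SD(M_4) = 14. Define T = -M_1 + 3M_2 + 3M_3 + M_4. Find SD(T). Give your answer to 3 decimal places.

Var(M_1) = 36, Var(M_2) = 72.25, Var(M_3) = 14.44, Var(M_4) = 196
By independence, Var(T) = (-1)²Var(M_1) + (3)²Var(M_2) + (3)²Var(M_3) + (1)²Var(M_4)
= (-1)²·36 + (3)²·72.25 + (3)²·14.44 + (1)²·196 = 1012.21
SD(T) = √1012.21 ≈ 31.815

31.815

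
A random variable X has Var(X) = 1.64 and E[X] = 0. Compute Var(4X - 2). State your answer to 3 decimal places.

Var(4X - 2) = (4)²·Var(X) = 16·1.64 = 26.24

26.240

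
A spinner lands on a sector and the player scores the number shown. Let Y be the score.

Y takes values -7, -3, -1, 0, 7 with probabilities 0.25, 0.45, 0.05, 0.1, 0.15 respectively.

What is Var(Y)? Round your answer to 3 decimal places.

19.290

E[Y] = (-7)(0.25) + (-3)(0.45) + (-1)(0.05) + (0)(0.1) + (7)(0.15) = -2.1
E[Y²] = (-7)²(0.25) + (-3)²(0.45) + (-1)²(0.05) + (0)²(0.1) + (7)²(0.15) = 23.7
Var(Y) = E[Y²] − (E[Y])² = 23.7 − (-2.1)² = 19.29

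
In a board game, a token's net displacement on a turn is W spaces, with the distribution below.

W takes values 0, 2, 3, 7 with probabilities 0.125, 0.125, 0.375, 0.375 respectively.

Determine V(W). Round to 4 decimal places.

E[W] = (0)(0.125) + (2)(0.125) + (3)(0.375) + (7)(0.375) = 4
E[W²] = (0)²(0.125) + (2)²(0.125) + (3)²(0.375) + (7)²(0.375) = 22.25
V(W) = E[W²] − (E[W])² = 22.25 − (4)² = 6.25

6.2500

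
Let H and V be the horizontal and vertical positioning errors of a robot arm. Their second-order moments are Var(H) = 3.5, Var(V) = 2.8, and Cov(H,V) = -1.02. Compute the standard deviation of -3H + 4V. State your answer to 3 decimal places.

Var(-3H + 4V) = (-3)²·Var(H) + (4)²·Var(V) + 2·(-3)·(4)·Cov(H,V)
= 9·3.5 + 16·2.8 + -24·-1.02 = 100.78
σ(-3H + 4V) = √100.78 ≈ 10.039

10.039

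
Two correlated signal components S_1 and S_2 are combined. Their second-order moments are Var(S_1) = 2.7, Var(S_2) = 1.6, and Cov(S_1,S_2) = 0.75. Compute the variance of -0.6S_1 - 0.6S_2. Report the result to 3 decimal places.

2.088

Var(-0.6S_1 - 0.6S_2) = (-0.6)²·Var(S_1) + (-0.6)²·Var(S_2) + 2·(-0.6)·(-0.6)·Cov(S_1,S_2)
= 0.36·2.7 + 0.36·1.6 + 0.72·0.75 = 2.088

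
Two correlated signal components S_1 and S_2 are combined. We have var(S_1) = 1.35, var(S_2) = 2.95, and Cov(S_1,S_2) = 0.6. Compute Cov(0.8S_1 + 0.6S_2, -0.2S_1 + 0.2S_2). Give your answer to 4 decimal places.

Cov(0.8S_1 + 0.6S_2, -0.2S_1 + 0.2S_2) = (0.8)(-0.2)var(S_1) + (0.6)(0.2)var(S_2) + [(0.8)(0.2) + (0.6)(-0.2)]Cov(S_1,S_2)
= -0.16·1.35 + 0.12·2.95 + 0.04·0.6 = 0.162

0.1620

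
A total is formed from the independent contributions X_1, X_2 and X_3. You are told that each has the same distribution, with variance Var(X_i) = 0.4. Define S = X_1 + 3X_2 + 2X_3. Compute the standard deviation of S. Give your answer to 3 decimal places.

2.366

By independence, Var(S) = (1)²Var(X_1) + (3)²Var(X_2) + (2)²Var(X_3)
= (1)²·0.4 + (3)²·0.4 + (2)²·0.4 = 5.6
SD(S) = √5.6 ≈ 2.366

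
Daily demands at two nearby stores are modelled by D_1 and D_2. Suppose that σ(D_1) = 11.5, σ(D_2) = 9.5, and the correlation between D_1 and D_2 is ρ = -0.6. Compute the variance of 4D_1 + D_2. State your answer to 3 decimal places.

1681.850

V(D_1) = (11.5)² = 132.25;  V(D_2) = (9.5)² = 90.25
Cov(D_1,D_2) = ρ·σ(D_1)·σ(D_2) = -0.6·11.5·9.5 = -65.55
V(4D_1 + D_2) = (4)²·V(D_1) + (1)²·V(D_2) + 2·(4)·(1)·Cov(D_1,D_2)
= 16·132.25 + 1·90.25 + 8·-65.55 = 1681.85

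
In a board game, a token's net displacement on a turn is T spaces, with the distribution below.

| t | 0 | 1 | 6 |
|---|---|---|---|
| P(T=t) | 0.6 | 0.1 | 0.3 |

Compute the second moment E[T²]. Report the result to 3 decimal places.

10.900

E[T²] = (0)²(0.6) + (1)²(0.1) + (6)²(0.3) = 10.9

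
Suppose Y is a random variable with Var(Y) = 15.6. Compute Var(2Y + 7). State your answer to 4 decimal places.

62.4000

Var(2Y + 7) = (2)²·Var(Y) = 4·15.6 = 62.4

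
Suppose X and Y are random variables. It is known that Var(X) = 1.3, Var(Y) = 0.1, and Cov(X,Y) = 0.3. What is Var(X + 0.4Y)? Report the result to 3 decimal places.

1.556

Var(X + 0.4Y) = (1)²·Var(X) + (0.4)²·Var(Y) + 2·(1)·(0.4)·Cov(X,Y)
= 1·1.3 + 0.16·0.1 + 0.8·0.3 = 1.556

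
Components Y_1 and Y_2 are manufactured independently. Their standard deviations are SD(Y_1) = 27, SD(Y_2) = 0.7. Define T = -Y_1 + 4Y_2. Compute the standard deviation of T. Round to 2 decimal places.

27.14

Var(Y_1) = 729, Var(Y_2) = 0.49
By independence, Var(T) = (-1)²Var(Y_1) + (4)²Var(Y_2)
= (-1)²·729 + (4)²·0.49 = 736.84
SD(T) = √736.84 ≈ 27.14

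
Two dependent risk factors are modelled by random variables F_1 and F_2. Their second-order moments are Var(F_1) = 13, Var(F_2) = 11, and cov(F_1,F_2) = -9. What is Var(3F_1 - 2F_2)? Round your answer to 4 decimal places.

Var(3F_1 - 2F_2) = (3)²·Var(F_1) + (-2)²·Var(F_2) + 2·(3)·(-2)·cov(F_1,F_2)
= 9·13 + 4·11 + -12·-9 = 269

269.0000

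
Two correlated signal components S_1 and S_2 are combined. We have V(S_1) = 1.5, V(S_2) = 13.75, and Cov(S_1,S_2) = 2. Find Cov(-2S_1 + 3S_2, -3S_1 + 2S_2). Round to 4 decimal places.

Cov(-2S_1 + 3S_2, -3S_1 + 2S_2) = (-2)(-3)V(S_1) + (3)(2)V(S_2) + [(-2)(2) + (3)(-3)]Cov(S_1,S_2)
= 6·1.5 + 6·13.75 + -13·2 = 65.5

65.5000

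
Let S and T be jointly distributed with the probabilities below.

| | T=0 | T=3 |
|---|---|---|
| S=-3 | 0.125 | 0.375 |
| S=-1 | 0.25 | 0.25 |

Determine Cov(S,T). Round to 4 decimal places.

E[S] = -2,  E[T] = 1.875
E[ST] = -4.125
Cov(S,T) = E[ST] − E[S]E[T] = -4.125 − (-2)(1.875) = -0.375

-0.3750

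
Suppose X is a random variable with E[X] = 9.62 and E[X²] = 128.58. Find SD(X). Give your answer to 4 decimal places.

var(X) = 128.58 − (9.62)² = 36.0356
SD(X) = √36.0356 ≈ 6.0030

6.0030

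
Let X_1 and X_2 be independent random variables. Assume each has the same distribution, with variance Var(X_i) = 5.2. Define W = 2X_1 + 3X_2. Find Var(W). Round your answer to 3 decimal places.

67.600

By independence, Var(W) = (2)²Var(X_1) + (3)²Var(X_2)
= (2)²·5.2 + (3)²·5.2 = 67.6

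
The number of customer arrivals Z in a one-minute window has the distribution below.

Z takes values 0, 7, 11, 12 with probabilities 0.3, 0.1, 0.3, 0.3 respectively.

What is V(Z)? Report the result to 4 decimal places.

E[Z] = (0)(0.3) + (7)(0.1) + (11)(0.3) + (12)(0.3) = 7.6
E[Z²] = (0)²(0.3) + (7)²(0.1) + (11)²(0.3) + (12)²(0.3) = 84.4
V(Z) = E[Z²] − (E[Z])² = 84.4 − (7.6)² = 26.64

26.6400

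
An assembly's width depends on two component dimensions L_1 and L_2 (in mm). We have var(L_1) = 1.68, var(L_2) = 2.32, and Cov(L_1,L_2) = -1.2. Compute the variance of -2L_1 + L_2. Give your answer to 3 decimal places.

13.840

var(-2L_1 + L_2) = (-2)²·var(L_1) + (1)²·var(L_2) + 2·(-2)·(1)·Cov(L_1,L_2)
= 4·1.68 + 1·2.32 + -4·-1.2 = 13.84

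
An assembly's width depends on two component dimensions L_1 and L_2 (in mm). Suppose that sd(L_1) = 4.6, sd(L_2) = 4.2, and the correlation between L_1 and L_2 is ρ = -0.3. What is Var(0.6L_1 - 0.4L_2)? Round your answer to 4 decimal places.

13.2221

Var(L_1) = (4.6)² = 21.16;  Var(L_2) = (4.2)² = 17.64
Cov(L_1,L_2) = ρ·sd(L_1)·sd(L_2) = -0.3·4.6·4.2 = -5.796
Var(0.6L_1 - 0.4L_2) = (0.6)²·Var(L_1) + (-0.4)²·Var(L_2) + 2·(0.6)·(-0.4)·Cov(L_1,L_2)
= 0.36·21.16 + 0.16·17.64 + -0.48·-5.796 = 13.22208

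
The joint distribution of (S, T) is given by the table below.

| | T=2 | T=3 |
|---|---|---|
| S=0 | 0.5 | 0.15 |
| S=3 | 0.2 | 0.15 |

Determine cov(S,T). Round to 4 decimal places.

E[S] = 1.05,  E[T] = 2.3
E[ST] = 2.55
cov(S,T) = E[ST] − E[S]E[T] = 2.55 − (1.05)(2.3) = 0.135

0.1350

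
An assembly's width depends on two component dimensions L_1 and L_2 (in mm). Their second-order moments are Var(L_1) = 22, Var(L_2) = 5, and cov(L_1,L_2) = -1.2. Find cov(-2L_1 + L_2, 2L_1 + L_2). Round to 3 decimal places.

-83.000

cov(-2L_1 + L_2, 2L_1 + L_2) = (-2)(2)Var(L_1) + (1)(1)Var(L_2) + [(-2)(1) + (1)(2)]cov(L_1,L_2)
= -4·22 + 1·5 + 0·-1.2 = -83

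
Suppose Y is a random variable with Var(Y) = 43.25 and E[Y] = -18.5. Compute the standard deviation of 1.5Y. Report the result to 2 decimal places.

9.86

Var(1.5Y) = (1.5)²·43.25 = 97.3125
sd(1.5Y) = √97.3125 ≈ 9.86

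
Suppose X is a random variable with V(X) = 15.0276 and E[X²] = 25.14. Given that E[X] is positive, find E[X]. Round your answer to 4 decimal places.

(E[X])² = E[X²] − V(X) = 25.14 − 15.0276 = 10.1124
E[X] = √10.1124 = 3.18

3.1800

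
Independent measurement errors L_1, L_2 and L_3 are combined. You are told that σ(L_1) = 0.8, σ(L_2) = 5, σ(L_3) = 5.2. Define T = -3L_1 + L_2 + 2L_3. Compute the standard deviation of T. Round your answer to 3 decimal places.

11.786

Var(L_1) = 0.64, Var(L_2) = 25, Var(L_3) = 27.04
By independence, Var(T) = (-3)²Var(L_1) + (1)²Var(L_2) + (2)²Var(L_3)
= (-3)²·0.64 + (1)²·25 + (2)²·27.04 = 138.92
σ(T) = √138.92 ≈ 11.786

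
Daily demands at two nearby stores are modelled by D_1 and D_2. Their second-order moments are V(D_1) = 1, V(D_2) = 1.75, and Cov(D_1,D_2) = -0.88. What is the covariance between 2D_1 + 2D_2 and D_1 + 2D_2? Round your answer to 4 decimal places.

3.7200

Cov(2D_1 + 2D_2, D_1 + 2D_2) = (2)(1)V(D_1) + (2)(2)V(D_2) + [(2)(2) + (2)(1)]Cov(D_1,D_2)
= 2·1 + 4·1.75 + 6·-0.88 = 3.72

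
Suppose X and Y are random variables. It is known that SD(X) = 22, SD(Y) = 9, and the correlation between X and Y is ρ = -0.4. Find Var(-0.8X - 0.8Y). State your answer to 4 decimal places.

260.2240

Var(X) = (22)² = 484;  Var(Y) = (9)² = 81
Cov(X,Y) = ρ·SD(X)·SD(Y) = -0.4·22·9 = -79.2
Var(-0.8X - 0.8Y) = (-0.8)²·Var(X) + (-0.8)²·Var(Y) + 2·(-0.8)·(-0.8)·Cov(X,Y)
= 0.64·484 + 0.64·81 + 1.28·-79.2 = 260.224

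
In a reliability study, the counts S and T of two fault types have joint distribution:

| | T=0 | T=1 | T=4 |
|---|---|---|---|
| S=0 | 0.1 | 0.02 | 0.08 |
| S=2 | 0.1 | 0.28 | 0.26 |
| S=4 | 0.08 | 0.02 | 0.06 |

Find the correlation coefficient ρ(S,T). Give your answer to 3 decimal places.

E[S] = 1.92,  E[T] = 1.92
E[ST] = 3.68
Cov(S,T) = E[ST] − E[S]E[T] = 3.68 − (1.92)(1.92) = -0.0064
var(S) = 1.4336,  var(T) = 3.0336
ρ = -0.0064 / √(1.4336·3.0336) ≈ -0.003

-0.003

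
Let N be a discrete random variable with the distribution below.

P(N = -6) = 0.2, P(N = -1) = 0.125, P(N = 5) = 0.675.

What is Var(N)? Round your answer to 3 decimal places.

E[N] = (-6)(0.2) + (-1)(0.125) + (5)(0.675) = 2.05
E[N²] = (-6)²(0.2) + (-1)²(0.125) + (5)²(0.675) = 24.2
Var(N) = E[N²] − (E[N])² = 24.2 − (2.05)² = 19.9975

19.998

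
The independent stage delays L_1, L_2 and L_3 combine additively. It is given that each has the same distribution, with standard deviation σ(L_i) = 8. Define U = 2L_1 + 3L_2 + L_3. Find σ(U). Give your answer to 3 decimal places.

Var(L_i) = (8)² = 64
By independence, Var(U) = (2)²Var(L_1) + (3)²Var(L_2) + (1)²Var(L_3)
= (2)²·64 + (3)²·64 + (1)²·64 = 896
σ(U) = √896 ≈ 29.933

29.933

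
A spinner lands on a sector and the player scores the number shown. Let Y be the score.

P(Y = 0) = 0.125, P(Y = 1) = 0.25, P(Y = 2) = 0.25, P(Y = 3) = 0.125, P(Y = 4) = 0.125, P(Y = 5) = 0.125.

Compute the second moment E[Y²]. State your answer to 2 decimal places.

7.50

E[Y²] = (0)²(0.125) + (1)²(0.25) + (2)²(0.25) + (3)²(0.125) + (4)²(0.125) + (5)²(0.125) = 7.5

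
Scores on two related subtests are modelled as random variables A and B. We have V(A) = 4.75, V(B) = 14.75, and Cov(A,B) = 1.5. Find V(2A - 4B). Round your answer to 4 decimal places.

V(2A - 4B) = (2)²·V(A) + (-4)²·V(B) + 2·(2)·(-4)·Cov(A,B)
= 4·4.75 + 16·14.75 + -16·1.5 = 231

231.0000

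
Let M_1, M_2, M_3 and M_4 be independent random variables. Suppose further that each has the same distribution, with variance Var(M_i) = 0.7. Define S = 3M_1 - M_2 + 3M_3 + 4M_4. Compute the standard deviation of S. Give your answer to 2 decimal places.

By independence, Var(S) = (3)²Var(M_1) + (-1)²Var(M_2) + (3)²Var(M_3) + (4)²Var(M_4)
= (3)²·0.7 + (-1)²·0.7 + (3)²·0.7 + (4)²·0.7 = 24.5
sd(S) = √24.5 ≈ 4.95

4.95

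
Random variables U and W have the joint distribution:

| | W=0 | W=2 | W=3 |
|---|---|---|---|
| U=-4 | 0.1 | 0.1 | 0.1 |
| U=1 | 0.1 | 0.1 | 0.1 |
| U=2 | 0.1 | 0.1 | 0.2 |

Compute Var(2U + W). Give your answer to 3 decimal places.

E[U] = -0.1,  E[W] = 1.8,  E[UW] = 0.1
Var(U) = 6.7 − (-0.1)² = 6.69;  Var(W) = 4.8 − (1.8)² = 1.56
cov(U,W) = 0.1 − (-0.1)(1.8) = 0.28
Var(2U + W) = (2)²·6.69 + (1)²·1.56 + 2·(2)·(1)·0.28 = 29.44

29.440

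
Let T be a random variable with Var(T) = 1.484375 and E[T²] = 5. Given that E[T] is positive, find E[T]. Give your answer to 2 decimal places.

1.88

(E[T])² = E[T²] − Var(T) = 5 − 1.484375 = 3.515625
E[T] = √3.515625 = 1.875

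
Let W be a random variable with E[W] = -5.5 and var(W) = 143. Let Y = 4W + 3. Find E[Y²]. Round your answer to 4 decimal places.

E[4W + 3] = 4·-5.5 + 3 = -19
var(4W + 3) = (4)²·143 = 2288
E[Y²] = var(Y) + (E[Y])² = 2288 + (-19)² = 2649

2649.0000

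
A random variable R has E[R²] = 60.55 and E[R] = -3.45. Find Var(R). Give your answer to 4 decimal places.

48.6475

Var(R) = 60.55 − (-3.45)² = 48.6475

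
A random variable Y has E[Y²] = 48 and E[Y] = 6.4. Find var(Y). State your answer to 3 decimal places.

7.040

var(Y) = 48 − (6.4)² = 7.04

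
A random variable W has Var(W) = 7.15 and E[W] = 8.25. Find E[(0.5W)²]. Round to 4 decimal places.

18.8031

E[0.5W] = 0.5·8.25 = 4.125
Var(0.5W) = (0.5)²·7.15 = 1.7875
E[(0.5W)²] = Var((0.5W)) + (E[(0.5W)])² = 1.7875 + (4.125)² = 18.803125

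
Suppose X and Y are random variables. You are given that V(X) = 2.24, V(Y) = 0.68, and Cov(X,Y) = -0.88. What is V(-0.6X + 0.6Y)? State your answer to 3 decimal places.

V(-0.6X + 0.6Y) = (-0.6)²·V(X) + (0.6)²·V(Y) + 2·(-0.6)·(0.6)·Cov(X,Y)
= 0.36·2.24 + 0.36·0.68 + -0.72·-0.88 = 1.6848

1.685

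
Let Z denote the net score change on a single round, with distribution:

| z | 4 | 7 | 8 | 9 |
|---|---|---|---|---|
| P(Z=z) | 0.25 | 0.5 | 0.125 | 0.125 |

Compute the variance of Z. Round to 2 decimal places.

2.73

E[Z] = (4)(0.25) + (7)(0.5) + (8)(0.125) + (9)(0.125) = 6.625
E[Z²] = (4)²(0.25) + (7)²(0.5) + (8)²(0.125) + (9)²(0.125) = 46.625
Var(Z) = E[Z²] − (E[Z])² = 46.625 − (6.625)² = 2.734375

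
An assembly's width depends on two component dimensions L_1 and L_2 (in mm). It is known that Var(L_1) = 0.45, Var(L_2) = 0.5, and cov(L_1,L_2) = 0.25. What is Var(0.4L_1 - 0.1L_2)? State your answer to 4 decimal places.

Var(0.4L_1 - 0.1L_2) = (0.4)²·Var(L_1) + (-0.1)²·Var(L_2) + 2·(0.4)·(-0.1)·cov(L_1,L_2)
= 0.16·0.45 + 0.01·0.5 + -0.08·0.25 = 0.057

0.0570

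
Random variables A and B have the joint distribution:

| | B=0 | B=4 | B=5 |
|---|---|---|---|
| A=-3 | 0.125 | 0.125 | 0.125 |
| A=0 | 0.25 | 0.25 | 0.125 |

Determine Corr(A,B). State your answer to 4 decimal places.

-0.0894

E[A] = -1.125,  E[B] = 2.75
E[AB] = -3.375
Cov(A,B) = E[AB] − E[A]E[B] = -3.375 − (-1.125)(2.75) = -0.28125
var(A) = 2.109375,  var(B) = 4.6875
ρ = -0.28125 / √(2.109375·4.6875) ≈ -0.0894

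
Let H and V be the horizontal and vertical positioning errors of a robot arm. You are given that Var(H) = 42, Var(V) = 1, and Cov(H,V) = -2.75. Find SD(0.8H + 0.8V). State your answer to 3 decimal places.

4.899

Var(0.8H + 0.8V) = (0.8)²·Var(H) + (0.8)²·Var(V) + 2·(0.8)·(0.8)·Cov(H,V)
= 0.64·42 + 0.64·1 + 1.28·-2.75 = 24
SD(0.8H + 0.8V) = √24 ≈ 4.899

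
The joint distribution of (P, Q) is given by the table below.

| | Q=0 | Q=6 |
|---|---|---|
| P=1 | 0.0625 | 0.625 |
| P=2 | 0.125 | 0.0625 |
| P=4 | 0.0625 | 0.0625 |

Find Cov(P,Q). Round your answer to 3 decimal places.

-1.031

E[P] = 1.5625,  E[Q] = 4.5
E[PQ] = 6
Cov(P,Q) = E[PQ] − E[P]E[Q] = 6 − (1.5625)(4.5) = -1.03125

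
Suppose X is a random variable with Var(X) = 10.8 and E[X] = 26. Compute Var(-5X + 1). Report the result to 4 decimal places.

270.0000

Var(-5X + 1) = (-5)²·Var(X) = 25·10.8 = 270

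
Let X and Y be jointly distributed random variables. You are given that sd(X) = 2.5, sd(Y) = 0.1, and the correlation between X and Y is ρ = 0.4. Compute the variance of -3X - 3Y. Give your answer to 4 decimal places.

V(X) = (2.5)² = 6.25;  V(Y) = (0.1)² = 0.01
cov(X,Y) = ρ·sd(X)·sd(Y) = 0.4·2.5·0.1 = 0.1
V(-3X - 3Y) = (-3)²·V(X) + (-3)²·V(Y) + 2·(-3)·(-3)·cov(X,Y)
= 9·6.25 + 9·0.01 + 18·0.1 = 58.14

58.1400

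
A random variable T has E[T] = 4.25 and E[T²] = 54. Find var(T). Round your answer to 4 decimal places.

var(T) = 54 − (4.25)² = 35.9375

35.9375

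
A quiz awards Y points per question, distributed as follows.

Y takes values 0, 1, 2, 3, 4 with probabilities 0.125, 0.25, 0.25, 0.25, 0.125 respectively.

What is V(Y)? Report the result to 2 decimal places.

1.50

E[Y] = (0)(0.125) + (1)(0.25) + (2)(0.25) + (3)(0.25) + (4)(0.125) = 2
E[Y²] = (0)²(0.125) + (1)²(0.25) + (2)²(0.25) + (3)²(0.25) + (4)²(0.125) = 5.5
V(Y) = E[Y²] − (E[Y])² = 5.5 − (2)² = 1.5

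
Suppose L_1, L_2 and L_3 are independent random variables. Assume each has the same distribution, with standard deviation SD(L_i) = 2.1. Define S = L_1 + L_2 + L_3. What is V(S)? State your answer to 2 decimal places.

13.23

V(L_i) = (2.1)² = 4.41
By independence, V(S) = (1)²V(L_1) + (1)²V(L_2) + (1)²V(L_3)
= (1)²·4.41 + (1)²·4.41 + (1)²·4.41 = 13.23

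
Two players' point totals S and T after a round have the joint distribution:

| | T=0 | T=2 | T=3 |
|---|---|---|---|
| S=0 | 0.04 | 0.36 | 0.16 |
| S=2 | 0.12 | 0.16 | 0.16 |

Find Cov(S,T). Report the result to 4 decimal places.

-0.1600

E[S] = 0.88,  E[T] = 2
E[ST] = 1.6
Cov(S,T) = E[ST] − E[S]E[T] = 1.6 − (0.88)(2) = -0.16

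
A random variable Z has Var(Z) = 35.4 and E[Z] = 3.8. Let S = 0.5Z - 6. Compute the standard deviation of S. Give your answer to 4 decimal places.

Var(0.5Z - 6) = (0.5)²·35.4 = 8.85
SD(S) = √8.85 ≈ 2.9749

2.9749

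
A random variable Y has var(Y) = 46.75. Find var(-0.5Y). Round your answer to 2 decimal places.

var(-0.5Y) = (-0.5)²·var(Y) = 0.25·46.75 = 11.6875

11.69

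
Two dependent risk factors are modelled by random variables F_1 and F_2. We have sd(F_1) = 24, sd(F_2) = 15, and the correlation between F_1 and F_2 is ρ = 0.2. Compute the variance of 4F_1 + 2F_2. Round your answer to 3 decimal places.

11268.000

var(F_1) = (24)² = 576;  var(F_2) = (15)² = 225
Cov(F_1,F_2) = ρ·sd(F_1)·sd(F_2) = 0.2·24·15 = 72
var(4F_1 + 2F_2) = (4)²·var(F_1) + (2)²·var(F_2) + 2·(4)·(2)·Cov(F_1,F_2)
= 16·576 + 4·225 + 16·72 = 11268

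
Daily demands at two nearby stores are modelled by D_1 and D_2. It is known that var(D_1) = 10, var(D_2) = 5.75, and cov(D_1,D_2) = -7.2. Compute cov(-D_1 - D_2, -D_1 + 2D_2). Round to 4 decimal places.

cov(-D_1 - D_2, -D_1 + 2D_2) = (-1)(-1)var(D_1) + (-1)(2)var(D_2) + [(-1)(2) + (-1)(-1)]cov(D_1,D_2)
= 1·10 + -2·5.75 + -1·-7.2 = 5.7

5.7000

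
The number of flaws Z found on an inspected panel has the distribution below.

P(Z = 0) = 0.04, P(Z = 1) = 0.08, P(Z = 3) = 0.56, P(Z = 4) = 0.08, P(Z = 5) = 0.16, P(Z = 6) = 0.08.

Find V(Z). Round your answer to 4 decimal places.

E[Z] = (0)(0.04) + (1)(0.08) + (3)(0.56) + (4)(0.08) + (5)(0.16) + (6)(0.08) = 3.36
E[Z²] = (0)²(0.04) + (1)²(0.08) + (3)²(0.56) + (4)²(0.08) + (5)²(0.16) + (6)²(0.08) = 13.28
V(Z) = E[Z²] − (E[Z])² = 13.28 − (3.36)² = 1.9904

1.9904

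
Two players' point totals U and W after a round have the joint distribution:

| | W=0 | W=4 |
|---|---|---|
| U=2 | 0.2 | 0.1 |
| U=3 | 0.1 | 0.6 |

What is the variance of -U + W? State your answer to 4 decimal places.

2.6900

E[U] = 2.7,  E[W] = 2.8,  E[UW] = 8
Var(U) = 7.5 − (2.7)² = 0.21;  Var(W) = 11.2 − (2.8)² = 3.36
cov(U,W) = 8 − (2.7)(2.8) = 0.44
Var(-U + W) = (-1)²·0.21 + (1)²·3.36 + 2·(-1)·(1)·0.44 = 2.69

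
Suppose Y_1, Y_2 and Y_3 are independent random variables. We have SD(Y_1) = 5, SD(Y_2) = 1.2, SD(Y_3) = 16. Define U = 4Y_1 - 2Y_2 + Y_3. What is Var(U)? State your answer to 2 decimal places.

Var(Y_1) = 25, Var(Y_2) = 1.44, Var(Y_3) = 256
By independence, Var(U) = (4)²Var(Y_1) + (-2)²Var(Y_2) + (1)²Var(Y_3)
= (4)²·25 + (-2)²·1.44 + (1)²·256 = 661.76

661.76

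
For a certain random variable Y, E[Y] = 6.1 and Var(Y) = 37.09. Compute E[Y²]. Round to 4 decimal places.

74.3000

E[Y²] = Var(Y) + (E[Y])² = 37.09 + (6.1)² = 74.3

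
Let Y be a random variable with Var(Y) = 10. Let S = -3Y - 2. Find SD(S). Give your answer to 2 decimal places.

Var(-3Y - 2) = (-3)²·10 = 90
SD(S) = √90 ≈ 9.49

9.49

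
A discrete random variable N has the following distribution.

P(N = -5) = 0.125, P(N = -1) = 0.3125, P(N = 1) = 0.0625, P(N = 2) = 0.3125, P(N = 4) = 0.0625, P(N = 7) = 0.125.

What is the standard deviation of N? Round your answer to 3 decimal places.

E[N] = (-5)(0.125) + (-1)(0.3125) + (1)(0.0625) + (2)(0.3125) + (4)(0.0625) + (7)(0.125) = 0.875
E[N²] = (-5)²(0.125) + (-1)²(0.3125) + (1)²(0.0625) + (2)²(0.3125) + (4)²(0.0625) + (7)²(0.125) = 11.875
Var(N) = E[N²] − (E[N])² = 11.875 − (0.875)² = 11.109375
sd(N) = √11.109375 ≈ 3.333

3.333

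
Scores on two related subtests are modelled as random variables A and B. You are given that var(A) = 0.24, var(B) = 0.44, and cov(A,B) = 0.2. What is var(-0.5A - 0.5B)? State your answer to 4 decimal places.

0.2700

var(-0.5A - 0.5B) = (-0.5)²·var(A) + (-0.5)²·var(B) + 2·(-0.5)·(-0.5)·cov(A,B)
= 0.25·0.24 + 0.25·0.44 + 0.5·0.2 = 0.27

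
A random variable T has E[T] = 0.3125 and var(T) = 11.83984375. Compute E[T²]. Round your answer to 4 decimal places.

11.9375

E[T²] = var(T) + (E[T])² = 11.83984375 + (0.3125)² = 11.9375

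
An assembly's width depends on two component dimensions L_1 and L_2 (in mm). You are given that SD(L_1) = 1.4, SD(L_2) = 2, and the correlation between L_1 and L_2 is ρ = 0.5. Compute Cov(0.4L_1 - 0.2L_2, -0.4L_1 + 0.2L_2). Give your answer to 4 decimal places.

V(L_1) = (1.4)² = 1.96;  V(L_2) = (2)² = 4
Cov(L_1,L_2) = ρ·SD(L_1)·SD(L_2) = 0.5·1.4·2 = 1.4
Cov(0.4L_1 - 0.2L_2, -0.4L_1 + 0.2L_2) = (0.4)(-0.4)V(L_1) + (-0.2)(0.2)V(L_2) + [(0.4)(0.2) + (-0.2)(-0.4)]Cov(L_1,L_2)
= -0.16·1.96 + -0.04·4 + 0.16·1.4 = -0.2496

-0.2496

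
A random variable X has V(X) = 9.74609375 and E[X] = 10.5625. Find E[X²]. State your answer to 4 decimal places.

E[X²] = V(X) + (E[X])² = 9.74609375 + (10.5625)² = 121.3125

121.3125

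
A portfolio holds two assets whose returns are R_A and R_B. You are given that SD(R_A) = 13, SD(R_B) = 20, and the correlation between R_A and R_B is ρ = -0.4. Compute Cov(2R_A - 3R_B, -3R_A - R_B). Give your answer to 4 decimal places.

-542.0000

var(R_A) = (13)² = 169;  var(R_B) = (20)² = 400
Cov(R_A,R_B) = ρ·SD(R_A)·SD(R_B) = -0.4·13·20 = -104
Cov(2R_A - 3R_B, -3R_A - R_B) = (2)(-3)var(R_A) + (-3)(-1)var(R_B) + [(2)(-1) + (-3)(-3)]Cov(R_A,R_B)
= -6·169 + 3·400 + 7·-104 = -542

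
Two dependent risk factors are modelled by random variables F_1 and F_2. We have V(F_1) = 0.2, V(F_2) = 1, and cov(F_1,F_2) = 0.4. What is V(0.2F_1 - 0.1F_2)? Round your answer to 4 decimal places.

V(0.2F_1 - 0.1F_2) = (0.2)²·V(F_1) + (-0.1)²·V(F_2) + 2·(0.2)·(-0.1)·cov(F_1,F_2)
= 0.04·0.2 + 0.01·1 + -0.04·0.4 = 0.002

0.0020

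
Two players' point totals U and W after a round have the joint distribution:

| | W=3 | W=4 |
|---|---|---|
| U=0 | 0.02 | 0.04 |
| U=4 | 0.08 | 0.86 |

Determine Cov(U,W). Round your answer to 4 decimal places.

0.0560

E[U] = 3.76,  E[W] = 3.9
E[UW] = 14.72
Cov(U,W) = E[UW] − E[U]E[W] = 14.72 − (3.76)(3.9) = 0.056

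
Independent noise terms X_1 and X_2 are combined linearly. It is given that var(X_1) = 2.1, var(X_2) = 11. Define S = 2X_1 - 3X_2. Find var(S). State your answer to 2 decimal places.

By independence, var(S) = (2)²var(X_1) + (-3)²var(X_2)
= (2)²·2.1 + (-3)²·11 = 107.4

107.40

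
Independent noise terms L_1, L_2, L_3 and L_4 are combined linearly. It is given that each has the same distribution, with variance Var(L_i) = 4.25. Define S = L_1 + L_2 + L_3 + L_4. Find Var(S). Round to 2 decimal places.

17.00

By independence, Var(S) = (1)²Var(L_1) + (1)²Var(L_2) + (1)²Var(L_3) + (1)²Var(L_4)
= (1)²·4.25 + (1)²·4.25 + (1)²·4.25 + (1)²·4.25 = 17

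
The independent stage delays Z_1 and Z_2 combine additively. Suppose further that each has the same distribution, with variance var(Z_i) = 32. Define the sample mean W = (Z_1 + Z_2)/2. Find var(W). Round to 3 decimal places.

By independence, var(W) = (0.5)²var(Z_1) + (0.5)²var(Z_2)
= (0.5)²·32 + (0.5)²·32 = 16

16.000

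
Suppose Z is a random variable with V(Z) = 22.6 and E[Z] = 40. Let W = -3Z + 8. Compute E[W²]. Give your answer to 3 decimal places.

12747.400

E[-3Z + 8] = -3·40 + 8 = -112
V(-3Z + 8) = (-3)²·22.6 = 203.4
E[W²] = V(W) + (E[W])² = 203.4 + (-112)² = 12747.4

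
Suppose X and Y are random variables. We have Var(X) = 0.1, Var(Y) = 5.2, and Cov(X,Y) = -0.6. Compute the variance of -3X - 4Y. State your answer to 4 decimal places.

Var(-3X - 4Y) = (-3)²·Var(X) + (-4)²·Var(Y) + 2·(-3)·(-4)·Cov(X,Y)
= 9·0.1 + 16·5.2 + 24·-0.6 = 69.7

69.7000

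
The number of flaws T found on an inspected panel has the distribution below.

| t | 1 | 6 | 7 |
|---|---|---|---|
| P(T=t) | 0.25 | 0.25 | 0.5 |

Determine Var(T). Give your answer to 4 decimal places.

E[T] = (1)(0.25) + (6)(0.25) + (7)(0.5) = 5.25
E[T²] = (1)²(0.25) + (6)²(0.25) + (7)²(0.5) = 33.75
Var(T) = E[T²] − (E[T])² = 33.75 − (5.25)² = 6.1875

6.1875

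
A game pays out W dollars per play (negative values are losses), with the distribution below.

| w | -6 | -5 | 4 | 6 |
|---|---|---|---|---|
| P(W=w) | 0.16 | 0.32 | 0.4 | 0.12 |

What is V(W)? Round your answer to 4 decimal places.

24.4224

E[W] = (-6)(0.16) + (-5)(0.32) + (4)(0.4) + (6)(0.12) = -0.24
E[W²] = (-6)²(0.16) + (-5)²(0.32) + (4)²(0.4) + (6)²(0.12) = 24.48
V(W) = E[W²] − (E[W])² = 24.48 − (-0.24)² = 24.4224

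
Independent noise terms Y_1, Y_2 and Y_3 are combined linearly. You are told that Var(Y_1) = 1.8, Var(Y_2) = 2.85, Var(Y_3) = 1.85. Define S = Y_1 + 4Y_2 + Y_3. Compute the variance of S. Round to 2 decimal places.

By independence, Var(S) = (1)²Var(Y_1) + (4)²Var(Y_2) + (1)²Var(Y_3)
= (1)²·1.8 + (4)²·2.85 + (1)²·1.85 = 49.25

49.25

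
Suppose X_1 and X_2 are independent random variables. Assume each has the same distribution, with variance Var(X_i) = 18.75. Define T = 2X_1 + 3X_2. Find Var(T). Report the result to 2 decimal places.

243.75

By independence, Var(T) = (2)²Var(X_1) + (3)²Var(X_2)
= (2)²·18.75 + (3)²·18.75 = 243.75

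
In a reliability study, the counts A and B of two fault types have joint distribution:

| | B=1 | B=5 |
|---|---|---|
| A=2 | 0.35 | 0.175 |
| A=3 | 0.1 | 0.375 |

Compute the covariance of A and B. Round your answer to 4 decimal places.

E[A] = 2.475,  E[B] = 3.2
E[AB] = 8.375
cov(A,B) = E[AB] − E[A]E[B] = 8.375 − (2.475)(3.2) = 0.455

0.4550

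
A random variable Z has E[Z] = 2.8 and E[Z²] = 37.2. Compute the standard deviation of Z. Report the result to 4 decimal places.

5.4185

Var(Z) = 37.2 − (2.8)² = 29.36
σ(Z) = √29.36 ≈ 5.4185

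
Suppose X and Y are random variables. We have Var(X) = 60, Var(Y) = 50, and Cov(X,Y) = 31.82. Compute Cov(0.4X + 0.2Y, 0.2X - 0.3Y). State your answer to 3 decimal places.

Cov(0.4X + 0.2Y, 0.2X - 0.3Y) = (0.4)(0.2)Var(X) + (0.2)(-0.3)Var(Y) + [(0.4)(-0.3) + (0.2)(0.2)]Cov(X,Y)
= 0.08·60 + -0.06·50 + -0.08·31.82 = -0.7456

-0.746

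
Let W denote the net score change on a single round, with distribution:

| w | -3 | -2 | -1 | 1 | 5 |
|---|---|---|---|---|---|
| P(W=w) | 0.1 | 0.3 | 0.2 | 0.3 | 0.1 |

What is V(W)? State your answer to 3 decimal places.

E[W] = (-3)(0.1) + (-2)(0.3) + (-1)(0.2) + (1)(0.3) + (5)(0.1) = -0.3
E[W²] = (-3)²(0.1) + (-2)²(0.3) + (-1)²(0.2) + (1)²(0.3) + (5)²(0.1) = 5.1
V(W) = E[W²] − (E[W])² = 5.1 − (-0.3)² = 5.01

5.010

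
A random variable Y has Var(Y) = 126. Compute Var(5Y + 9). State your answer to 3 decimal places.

3150.000

Var(5Y + 9) = (5)²·Var(Y) = 25·126 = 3150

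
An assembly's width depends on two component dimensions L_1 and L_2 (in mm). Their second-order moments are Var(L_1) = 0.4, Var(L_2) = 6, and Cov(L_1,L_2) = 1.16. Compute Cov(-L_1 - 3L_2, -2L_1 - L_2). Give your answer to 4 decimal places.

Cov(-L_1 - 3L_2, -2L_1 - L_2) = (-1)(-2)Var(L_1) + (-3)(-1)Var(L_2) + [(-1)(-1) + (-3)(-2)]Cov(L_1,L_2)
= 2·0.4 + 3·6 + 7·1.16 = 26.92

26.9200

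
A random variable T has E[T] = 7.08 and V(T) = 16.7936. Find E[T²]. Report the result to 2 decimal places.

E[T²] = V(T) + (E[T])² = 16.7936 + (7.08)² = 66.92

66.92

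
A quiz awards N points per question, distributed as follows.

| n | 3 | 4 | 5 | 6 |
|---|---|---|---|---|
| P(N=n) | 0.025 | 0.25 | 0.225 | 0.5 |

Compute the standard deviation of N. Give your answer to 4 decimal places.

0.9000

E[N] = (3)(0.025) + (4)(0.25) + (5)(0.225) + (6)(0.5) = 5.2
E[N²] = (3)²(0.025) + (4)²(0.25) + (5)²(0.225) + (6)²(0.5) = 27.85
var(N) = E[N²] − (E[N])² = 27.85 − (5.2)² = 0.81
sd(N) = √0.81 ≈ 0.9000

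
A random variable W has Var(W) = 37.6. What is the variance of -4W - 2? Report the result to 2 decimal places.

601.60

Var(-4W - 2) = (-4)²·Var(W) = 16·37.6 = 601.6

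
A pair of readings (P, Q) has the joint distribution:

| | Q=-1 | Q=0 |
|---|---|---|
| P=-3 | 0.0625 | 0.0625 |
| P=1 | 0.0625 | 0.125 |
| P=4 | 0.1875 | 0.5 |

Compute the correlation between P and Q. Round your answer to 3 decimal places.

E[P] = 2.5625,  E[Q] = -0.3125
E[PQ] = -0.625
Cov(P,Q) = E[PQ] − E[P]E[Q] = -0.625 − (2.5625)(-0.3125) = 0.17578125
var(P) = 5.74609375,  var(Q) = 0.21484375
ρ = 0.17578125 / √(5.74609375·0.21484375) ≈ 0.158

0.158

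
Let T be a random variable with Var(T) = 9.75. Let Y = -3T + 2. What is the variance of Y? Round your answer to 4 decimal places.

Var(-3T + 2) = (-3)²·Var(T) = 9·9.75 = 87.75

87.7500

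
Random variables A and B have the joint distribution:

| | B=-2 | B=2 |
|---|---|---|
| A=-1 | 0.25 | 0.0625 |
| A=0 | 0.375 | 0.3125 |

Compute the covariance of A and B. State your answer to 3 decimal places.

E[A] = -0.3125,  E[B] = -0.5
E[AB] = 0.375
cov(A,B) = E[AB] − E[A]E[B] = 0.375 − (-0.3125)(-0.5) = 0.21875

0.219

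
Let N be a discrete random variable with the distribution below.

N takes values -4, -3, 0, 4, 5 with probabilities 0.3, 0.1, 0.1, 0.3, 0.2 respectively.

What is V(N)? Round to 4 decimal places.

E[N] = (-4)(0.3) + (-3)(0.1) + (0)(0.1) + (4)(0.3) + (5)(0.2) = 0.7
E[N²] = (-4)²(0.3) + (-3)²(0.1) + (0)²(0.1) + (4)²(0.3) + (5)²(0.2) = 15.5
V(N) = E[N²] − (E[N])² = 15.5 − (0.7)² = 15.01

15.0100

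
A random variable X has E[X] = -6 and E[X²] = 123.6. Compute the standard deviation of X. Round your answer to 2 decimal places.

9.36

var(X) = 123.6 − (-6)² = 87.6
SD(X) = √87.6 ≈ 9.36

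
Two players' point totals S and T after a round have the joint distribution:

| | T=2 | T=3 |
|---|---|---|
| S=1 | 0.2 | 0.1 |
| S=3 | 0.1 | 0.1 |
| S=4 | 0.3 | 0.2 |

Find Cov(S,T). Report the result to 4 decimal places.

0.0400

E[S] = 2.9,  E[T] = 2.4
E[ST] = 7
Cov(S,T) = E[ST] − E[S]E[T] = 7 − (2.9)(2.4) = 0.04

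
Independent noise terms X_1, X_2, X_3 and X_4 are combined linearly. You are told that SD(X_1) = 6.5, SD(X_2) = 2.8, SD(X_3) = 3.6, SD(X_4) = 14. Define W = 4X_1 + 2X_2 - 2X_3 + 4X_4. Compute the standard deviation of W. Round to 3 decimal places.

var(X_1) = 42.25, var(X_2) = 7.84, var(X_3) = 12.96, var(X_4) = 196
By independence, var(W) = (4)²var(X_1) + (2)²var(X_2) + (-2)²var(X_3) + (4)²var(X_4)
= (4)²·42.25 + (2)²·7.84 + (-2)²·12.96 + (4)²·196 = 3895.2
SD(W) = √3895.2 ≈ 62.412

62.412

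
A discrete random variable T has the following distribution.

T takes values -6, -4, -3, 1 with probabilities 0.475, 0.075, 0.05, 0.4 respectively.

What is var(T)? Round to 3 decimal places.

E[T] = (-6)(0.475) + (-4)(0.075) + (-3)(0.05) + (1)(0.4) = -2.9
E[T²] = (-6)²(0.475) + (-4)²(0.075) + (-3)²(0.05) + (1)²(0.4) = 19.15
var(T) = E[T²] − (E[T])² = 19.15 − (-2.9)² = 10.74

10.740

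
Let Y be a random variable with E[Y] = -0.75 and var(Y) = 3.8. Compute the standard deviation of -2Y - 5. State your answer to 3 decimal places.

3.899

var(-2Y - 5) = (-2)²·3.8 = 15.2
sd(-2Y - 5) = √15.2 ≈ 3.899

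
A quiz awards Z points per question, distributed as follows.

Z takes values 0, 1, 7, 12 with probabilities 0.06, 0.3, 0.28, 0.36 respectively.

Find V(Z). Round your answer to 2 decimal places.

E[Z] = (0)(0.06) + (1)(0.3) + (7)(0.28) + (12)(0.36) = 6.58
E[Z²] = (0)²(0.06) + (1)²(0.3) + (7)²(0.28) + (12)²(0.36) = 65.86
V(Z) = E[Z²] − (E[Z])² = 65.86 − (6.58)² = 22.5636

22.56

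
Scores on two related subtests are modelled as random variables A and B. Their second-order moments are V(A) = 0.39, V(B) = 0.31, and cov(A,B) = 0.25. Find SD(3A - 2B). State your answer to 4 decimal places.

1.3229

V(3A - 2B) = (3)²·V(A) + (-2)²·V(B) + 2·(3)·(-2)·cov(A,B)
= 9·0.39 + 4·0.31 + -12·0.25 = 1.75
SD(3A - 2B) = √1.75 ≈ 1.3229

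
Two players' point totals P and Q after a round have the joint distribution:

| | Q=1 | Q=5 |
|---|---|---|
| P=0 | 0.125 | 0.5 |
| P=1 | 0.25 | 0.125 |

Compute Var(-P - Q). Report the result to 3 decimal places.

3.109

E[P] = 0.375,  E[Q] = 3.5,  E[PQ] = 0.875
Var(P) = 0.375 − (0.375)² = 0.234375;  Var(Q) = 16 − (3.5)² = 3.75
Cov(P,Q) = 0.875 − (0.375)(3.5) = -0.4375
Var(-P - Q) = (-1)²·0.234375 + (-1)²·3.75 + 2·(-1)·(-1)·-0.4375 = 3.109375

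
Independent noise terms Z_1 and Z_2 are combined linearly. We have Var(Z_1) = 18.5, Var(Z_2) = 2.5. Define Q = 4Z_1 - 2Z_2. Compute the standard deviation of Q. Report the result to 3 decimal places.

By independence, Var(Q) = (4)²Var(Z_1) + (-2)²Var(Z_2)
= (4)²·18.5 + (-2)²·2.5 = 306
SD(Q) = √306 ≈ 17.493

17.493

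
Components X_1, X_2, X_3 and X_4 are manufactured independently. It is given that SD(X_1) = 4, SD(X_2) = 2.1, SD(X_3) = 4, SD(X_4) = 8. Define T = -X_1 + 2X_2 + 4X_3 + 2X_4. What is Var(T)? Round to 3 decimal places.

545.640

Var(X_1) = 16, Var(X_2) = 4.41, Var(X_3) = 16, Var(X_4) = 64
By independence, Var(T) = (-1)²Var(X_1) + (2)²Var(X_2) + (4)²Var(X_3) + (2)²Var(X_4)
= (-1)²·16 + (2)²·4.41 + (4)²·16 + (2)²·64 = 545.64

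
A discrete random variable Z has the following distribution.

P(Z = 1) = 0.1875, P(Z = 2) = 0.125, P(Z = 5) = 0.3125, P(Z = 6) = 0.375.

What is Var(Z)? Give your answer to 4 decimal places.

3.9375

E[Z] = (1)(0.1875) + (2)(0.125) + (5)(0.3125) + (6)(0.375) = 4.25
E[Z²] = (1)²(0.1875) + (2)²(0.125) + (5)²(0.3125) + (6)²(0.375) = 22
Var(Z) = E[Z²] − (E[Z])² = 22 − (4.25)² = 3.9375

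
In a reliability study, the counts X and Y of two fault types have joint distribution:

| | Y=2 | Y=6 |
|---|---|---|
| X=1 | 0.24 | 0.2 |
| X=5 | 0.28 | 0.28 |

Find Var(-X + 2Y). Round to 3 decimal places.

E[X] = 3.24,  E[Y] = 3.92,  E[XY] = 12.88
Var(X) = 14.44 − (3.24)² = 3.9424;  Var(Y) = 19.36 − (3.92)² = 3.9936
Cov(X,Y) = 12.88 − (3.24)(3.92) = 0.1792
Var(-X + 2Y) = (-1)²·3.9424 + (2)²·3.9936 + 2·(-1)·(2)·0.1792 = 19.2

19.200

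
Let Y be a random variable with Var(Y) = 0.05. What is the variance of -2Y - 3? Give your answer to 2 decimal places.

0.20

Var(-2Y - 3) = (-2)²·Var(Y) = 4·0.05 = 0.2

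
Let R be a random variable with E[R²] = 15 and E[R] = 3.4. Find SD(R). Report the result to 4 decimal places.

1.8547

Var(R) = 15 − (3.4)² = 3.44
SD(R) = √3.44 ≈ 1.8547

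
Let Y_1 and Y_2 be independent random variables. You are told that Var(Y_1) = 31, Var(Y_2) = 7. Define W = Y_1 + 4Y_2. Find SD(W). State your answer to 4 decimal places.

By independence, Var(W) = (1)²Var(Y_1) + (4)²Var(Y_2)
= (1)²·31 + (4)²·7 = 143
SD(W) = √143 ≈ 11.9583

11.9583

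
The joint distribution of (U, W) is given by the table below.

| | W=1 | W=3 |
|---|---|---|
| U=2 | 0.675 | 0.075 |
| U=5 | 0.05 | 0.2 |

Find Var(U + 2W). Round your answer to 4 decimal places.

E[U] = 2.75,  E[W] = 1.55,  E[UW] = 5.05
Var(U) = 9.25 − (2.75)² = 1.6875;  Var(W) = 3.2 − (1.55)² = 0.7975
cov(U,W) = 5.05 − (2.75)(1.55) = 0.7875
Var(U + 2W) = (1)²·1.6875 + (2)²·0.7975 + 2·(1)·(2)·0.7875 = 8.0275

8.0275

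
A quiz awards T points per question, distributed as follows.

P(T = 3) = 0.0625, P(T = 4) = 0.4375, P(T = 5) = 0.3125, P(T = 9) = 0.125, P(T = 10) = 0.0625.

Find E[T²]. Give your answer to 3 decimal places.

31.750

E[T²] = (3)²(0.0625) + (4)²(0.4375) + (5)²(0.3125) + (9)²(0.125) + (10)²(0.0625) = 31.75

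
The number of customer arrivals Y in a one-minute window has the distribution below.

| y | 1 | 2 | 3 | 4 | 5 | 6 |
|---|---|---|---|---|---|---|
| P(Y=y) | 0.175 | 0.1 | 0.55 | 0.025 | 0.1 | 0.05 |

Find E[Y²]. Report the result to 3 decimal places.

10.225

E[Y²] = (1)²(0.175) + (2)²(0.1) + (3)²(0.55) + (4)²(0.025) + (5)²(0.1) + (6)²(0.05) = 10.225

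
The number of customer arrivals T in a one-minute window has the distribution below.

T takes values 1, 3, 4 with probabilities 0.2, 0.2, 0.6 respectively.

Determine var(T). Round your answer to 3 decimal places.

E[T] = (1)(0.2) + (3)(0.2) + (4)(0.6) = 3.2
E[T²] = (1)²(0.2) + (3)²(0.2) + (4)²(0.6) = 11.6
var(T) = E[T²] − (E[T])² = 11.6 − (3.2)² = 1.36

1.360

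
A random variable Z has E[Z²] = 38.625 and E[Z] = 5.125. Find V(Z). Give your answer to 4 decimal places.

V(Z) = 38.625 − (5.125)² = 12.359375

12.3594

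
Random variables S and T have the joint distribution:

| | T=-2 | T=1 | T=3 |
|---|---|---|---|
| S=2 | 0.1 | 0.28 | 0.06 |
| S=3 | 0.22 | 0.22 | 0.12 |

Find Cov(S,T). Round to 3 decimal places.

E[S] = 2.56,  E[T] = 0.4
E[ST] = 0.94
Cov(S,T) = E[ST] − E[S]E[T] = 0.94 − (2.56)(0.4) = -0.084

-0.084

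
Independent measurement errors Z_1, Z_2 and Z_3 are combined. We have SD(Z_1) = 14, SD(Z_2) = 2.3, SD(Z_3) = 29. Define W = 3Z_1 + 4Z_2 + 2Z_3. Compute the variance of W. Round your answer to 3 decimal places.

5212.640

Var(Z_1) = 196, Var(Z_2) = 5.29, Var(Z_3) = 841
By independence, Var(W) = (3)²Var(Z_1) + (4)²Var(Z_2) + (2)²Var(Z_3)
= (3)²·196 + (4)²·5.29 + (2)²·841 = 5212.64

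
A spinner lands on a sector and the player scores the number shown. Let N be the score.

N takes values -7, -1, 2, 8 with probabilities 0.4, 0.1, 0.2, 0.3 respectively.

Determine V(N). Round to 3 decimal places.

E[N] = (-7)(0.4) + (-1)(0.1) + (2)(0.2) + (8)(0.3) = -0.1
E[N²] = (-7)²(0.4) + (-1)²(0.1) + (2)²(0.2) + (8)²(0.3) = 39.7
V(N) = E[N²] − (E[N])² = 39.7 − (-0.1)² = 39.69

39.690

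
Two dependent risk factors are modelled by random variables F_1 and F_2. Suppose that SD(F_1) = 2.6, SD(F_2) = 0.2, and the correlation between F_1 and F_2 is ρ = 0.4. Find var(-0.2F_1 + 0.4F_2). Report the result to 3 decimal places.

var(F_1) = (2.6)² = 6.76;  var(F_2) = (0.2)² = 0.04
cov(F_1,F_2) = ρ·SD(F_1)·SD(F_2) = 0.4·2.6·0.2 = 0.208
var(-0.2F_1 + 0.4F_2) = (-0.2)²·var(F_1) + (0.4)²·var(F_2) + 2·(-0.2)·(0.4)·cov(F_1,F_2)
= 0.04·6.76 + 0.16·0.04 + -0.16·0.208 = 0.24352

0.244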